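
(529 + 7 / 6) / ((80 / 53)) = 168593 / 480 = 351.24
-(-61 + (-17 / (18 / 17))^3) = 4199.81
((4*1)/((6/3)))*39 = 78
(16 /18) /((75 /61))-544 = -366712 /675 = -543.28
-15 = -15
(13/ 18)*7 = 91/ 18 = 5.06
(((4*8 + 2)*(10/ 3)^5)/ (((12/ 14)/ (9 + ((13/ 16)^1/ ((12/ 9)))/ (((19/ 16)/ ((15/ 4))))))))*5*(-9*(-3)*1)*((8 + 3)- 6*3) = -3201843750/ 19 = -168518092.11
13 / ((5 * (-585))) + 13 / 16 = 2909 / 3600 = 0.81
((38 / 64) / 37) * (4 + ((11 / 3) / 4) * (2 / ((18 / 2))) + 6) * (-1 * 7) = -73283 / 63936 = -1.15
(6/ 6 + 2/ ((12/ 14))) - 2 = 4/ 3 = 1.33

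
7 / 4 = 1.75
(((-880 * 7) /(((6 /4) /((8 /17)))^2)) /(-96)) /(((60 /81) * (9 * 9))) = 2464 /23409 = 0.11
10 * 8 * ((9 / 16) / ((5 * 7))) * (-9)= -81 / 7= -11.57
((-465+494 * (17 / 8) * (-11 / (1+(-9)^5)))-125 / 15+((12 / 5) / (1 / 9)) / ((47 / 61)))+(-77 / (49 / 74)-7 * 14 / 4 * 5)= -72467880319 / 105964320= -683.89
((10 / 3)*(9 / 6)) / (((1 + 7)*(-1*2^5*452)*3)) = -5 / 347136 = -0.00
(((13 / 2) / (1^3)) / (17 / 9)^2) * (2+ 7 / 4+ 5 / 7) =131625 / 16184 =8.13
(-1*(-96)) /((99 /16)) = 512 /33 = 15.52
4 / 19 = 0.21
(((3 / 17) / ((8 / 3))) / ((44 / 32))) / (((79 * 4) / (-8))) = -18 / 14773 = -0.00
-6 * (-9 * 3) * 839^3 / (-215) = -445002485.94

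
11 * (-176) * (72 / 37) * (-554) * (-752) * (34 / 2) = -987220979712 / 37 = -26681648100.32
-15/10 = -3/2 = -1.50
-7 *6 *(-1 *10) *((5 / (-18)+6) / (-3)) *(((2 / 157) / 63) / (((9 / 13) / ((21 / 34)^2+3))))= -8723585 / 11025639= -0.79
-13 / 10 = -1.30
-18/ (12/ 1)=-3/ 2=-1.50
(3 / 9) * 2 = 2 / 3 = 0.67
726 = 726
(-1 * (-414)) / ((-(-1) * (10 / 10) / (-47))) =-19458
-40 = -40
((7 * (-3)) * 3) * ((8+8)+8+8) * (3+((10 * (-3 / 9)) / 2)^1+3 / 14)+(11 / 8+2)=-24933 / 8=-3116.62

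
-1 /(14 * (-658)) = 1 /9212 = 0.00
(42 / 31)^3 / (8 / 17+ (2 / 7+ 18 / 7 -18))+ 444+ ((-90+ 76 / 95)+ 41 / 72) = 369515114851 / 1040301720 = 355.20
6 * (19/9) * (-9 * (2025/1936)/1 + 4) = -199139/2904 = -68.57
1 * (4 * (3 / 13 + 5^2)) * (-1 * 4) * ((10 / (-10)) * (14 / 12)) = 18368 / 39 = 470.97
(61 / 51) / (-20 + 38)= 61 / 918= 0.07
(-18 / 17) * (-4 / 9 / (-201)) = -8 / 3417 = -0.00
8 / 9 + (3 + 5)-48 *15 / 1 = -711.11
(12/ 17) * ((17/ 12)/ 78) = 0.01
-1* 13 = -13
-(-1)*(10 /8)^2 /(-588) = -25 /9408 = -0.00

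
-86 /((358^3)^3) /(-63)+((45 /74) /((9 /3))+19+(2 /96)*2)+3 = 2504261147115140154245219095 /112579552404102893584253184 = 22.24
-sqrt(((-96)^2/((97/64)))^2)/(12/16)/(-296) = 98304/3589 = 27.39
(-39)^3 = -59319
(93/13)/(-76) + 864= 853539/988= 863.91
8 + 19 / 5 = 59 / 5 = 11.80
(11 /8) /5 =11 /40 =0.28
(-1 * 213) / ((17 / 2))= -426 / 17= -25.06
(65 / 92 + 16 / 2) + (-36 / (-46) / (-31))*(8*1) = 24255 / 2852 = 8.50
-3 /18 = -1 /6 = -0.17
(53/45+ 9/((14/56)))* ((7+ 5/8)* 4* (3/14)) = 14579/60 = 242.98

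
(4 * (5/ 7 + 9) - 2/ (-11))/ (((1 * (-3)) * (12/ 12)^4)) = -1002/ 77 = -13.01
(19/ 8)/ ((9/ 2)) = 19/ 36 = 0.53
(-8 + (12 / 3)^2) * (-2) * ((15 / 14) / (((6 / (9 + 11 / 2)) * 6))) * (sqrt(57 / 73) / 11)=-145 * sqrt(4161) / 16863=-0.55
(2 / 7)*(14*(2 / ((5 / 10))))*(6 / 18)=16 / 3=5.33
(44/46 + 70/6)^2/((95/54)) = 4551846/50255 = 90.57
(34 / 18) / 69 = 17 / 621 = 0.03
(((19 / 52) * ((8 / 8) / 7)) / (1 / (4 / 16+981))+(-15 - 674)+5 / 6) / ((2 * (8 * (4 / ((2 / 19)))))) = -2782187 / 2655744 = -1.05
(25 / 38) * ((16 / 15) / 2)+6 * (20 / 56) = 995 / 399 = 2.49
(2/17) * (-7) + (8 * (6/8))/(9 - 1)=-5/68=-0.07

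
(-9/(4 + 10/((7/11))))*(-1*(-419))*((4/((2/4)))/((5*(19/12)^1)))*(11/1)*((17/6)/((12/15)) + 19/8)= -27488076/2185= -12580.36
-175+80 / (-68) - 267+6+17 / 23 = -170647 / 391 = -436.44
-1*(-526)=526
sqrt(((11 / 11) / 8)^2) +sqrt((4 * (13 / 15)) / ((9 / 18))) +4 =2 * sqrt(390) / 15 +33 / 8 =6.76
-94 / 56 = -47 / 28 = -1.68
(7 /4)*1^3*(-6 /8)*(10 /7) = -15 /8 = -1.88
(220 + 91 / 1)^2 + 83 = 96804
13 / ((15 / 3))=13 / 5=2.60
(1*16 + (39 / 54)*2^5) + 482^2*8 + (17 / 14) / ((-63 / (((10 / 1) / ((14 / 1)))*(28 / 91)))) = 74588724950 / 40131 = 1858631.11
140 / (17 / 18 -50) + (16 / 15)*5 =6568 / 2649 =2.48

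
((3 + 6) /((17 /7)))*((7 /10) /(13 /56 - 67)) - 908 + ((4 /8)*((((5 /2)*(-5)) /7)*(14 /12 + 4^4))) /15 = -147900480197 /160178760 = -923.35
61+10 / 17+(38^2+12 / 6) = 25629 / 17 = 1507.59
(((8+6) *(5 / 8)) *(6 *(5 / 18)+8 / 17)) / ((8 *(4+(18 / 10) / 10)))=95375 / 170544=0.56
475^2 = 225625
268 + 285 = 553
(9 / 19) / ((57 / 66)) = 198 / 361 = 0.55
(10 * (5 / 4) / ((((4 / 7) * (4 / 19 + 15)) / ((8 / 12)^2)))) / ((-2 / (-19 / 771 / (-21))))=-9025 / 24064452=-0.00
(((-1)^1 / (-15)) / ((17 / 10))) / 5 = 2 / 255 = 0.01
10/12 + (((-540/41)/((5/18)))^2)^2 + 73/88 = 3770414631824023/746000904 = 5054168.99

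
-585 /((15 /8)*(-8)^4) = -39 /512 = -0.08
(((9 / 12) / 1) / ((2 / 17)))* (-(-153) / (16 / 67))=522801 / 128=4084.38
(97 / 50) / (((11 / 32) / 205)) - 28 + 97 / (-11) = 61607 / 55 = 1120.13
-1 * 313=-313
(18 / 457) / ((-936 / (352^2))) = -30976 / 5941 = -5.21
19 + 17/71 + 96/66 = 16162/781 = 20.69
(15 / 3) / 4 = 5 / 4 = 1.25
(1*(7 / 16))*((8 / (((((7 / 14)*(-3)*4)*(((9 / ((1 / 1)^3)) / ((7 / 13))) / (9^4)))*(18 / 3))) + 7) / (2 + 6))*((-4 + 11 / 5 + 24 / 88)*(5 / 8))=153321 / 36608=4.19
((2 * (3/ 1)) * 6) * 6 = 216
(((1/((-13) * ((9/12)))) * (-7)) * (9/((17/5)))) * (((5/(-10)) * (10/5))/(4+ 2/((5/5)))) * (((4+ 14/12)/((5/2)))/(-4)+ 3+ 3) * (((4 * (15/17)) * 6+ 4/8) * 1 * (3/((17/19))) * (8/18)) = -56.10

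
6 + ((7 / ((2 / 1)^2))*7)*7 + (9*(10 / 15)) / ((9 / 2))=1117 / 12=93.08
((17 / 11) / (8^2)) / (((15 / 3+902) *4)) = 17 / 2554112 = 0.00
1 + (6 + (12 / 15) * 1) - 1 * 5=14 / 5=2.80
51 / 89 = 0.57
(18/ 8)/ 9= 1/ 4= 0.25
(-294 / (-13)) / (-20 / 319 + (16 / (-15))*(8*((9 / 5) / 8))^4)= -20934375 / 10423166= -2.01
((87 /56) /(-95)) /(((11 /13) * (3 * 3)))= -377 /175560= -0.00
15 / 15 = 1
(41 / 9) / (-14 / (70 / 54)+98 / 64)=-6560 / 13347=-0.49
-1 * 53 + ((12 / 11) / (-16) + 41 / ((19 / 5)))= -35345 / 836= -42.28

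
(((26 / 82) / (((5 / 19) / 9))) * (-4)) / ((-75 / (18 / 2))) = 26676 / 5125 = 5.21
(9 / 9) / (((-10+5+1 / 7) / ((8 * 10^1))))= -280 / 17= -16.47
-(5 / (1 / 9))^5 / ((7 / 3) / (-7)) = 553584375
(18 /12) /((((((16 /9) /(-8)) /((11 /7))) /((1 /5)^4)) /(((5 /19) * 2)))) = -297 /33250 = -0.01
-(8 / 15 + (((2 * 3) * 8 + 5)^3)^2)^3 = -36748484198670132221239008400313807 / 3375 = -10888439762568928065552300000000.00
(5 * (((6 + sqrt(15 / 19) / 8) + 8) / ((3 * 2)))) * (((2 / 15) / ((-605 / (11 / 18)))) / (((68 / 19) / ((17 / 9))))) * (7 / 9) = -931 / 1443420 - 7 * sqrt(285) / 23094720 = -0.00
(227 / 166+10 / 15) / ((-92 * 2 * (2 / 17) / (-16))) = 17221 / 11454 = 1.50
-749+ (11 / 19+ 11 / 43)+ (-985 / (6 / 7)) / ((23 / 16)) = -87242039 / 56373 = -1547.59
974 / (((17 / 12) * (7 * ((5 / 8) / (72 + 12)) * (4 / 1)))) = 280512 / 85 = 3300.14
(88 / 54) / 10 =22 / 135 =0.16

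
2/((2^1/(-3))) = -3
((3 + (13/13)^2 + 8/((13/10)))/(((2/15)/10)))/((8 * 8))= 2475/208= 11.90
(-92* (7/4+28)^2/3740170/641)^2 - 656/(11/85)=-7390119971231214309/1457878760465600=-5069.09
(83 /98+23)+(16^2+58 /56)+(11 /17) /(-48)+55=13429393 /39984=335.87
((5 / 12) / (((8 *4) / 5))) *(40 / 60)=25 / 576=0.04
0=0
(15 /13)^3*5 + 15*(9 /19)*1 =14.79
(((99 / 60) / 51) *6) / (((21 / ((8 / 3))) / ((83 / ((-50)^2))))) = 913 / 1115625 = 0.00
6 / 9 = 0.67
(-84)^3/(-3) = 197568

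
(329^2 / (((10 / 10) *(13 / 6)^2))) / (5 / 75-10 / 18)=-87675210 / 1859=-47162.57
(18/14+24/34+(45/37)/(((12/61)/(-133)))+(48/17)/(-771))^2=13784885540462452441/20487246848656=672852.03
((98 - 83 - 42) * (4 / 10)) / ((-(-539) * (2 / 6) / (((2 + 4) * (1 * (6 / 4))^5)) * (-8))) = 59049 / 172480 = 0.34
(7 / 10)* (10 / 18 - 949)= -29876 / 45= -663.91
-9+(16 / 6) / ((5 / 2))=-119 / 15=-7.93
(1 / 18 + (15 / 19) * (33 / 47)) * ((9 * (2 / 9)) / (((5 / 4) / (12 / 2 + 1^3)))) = 274484 / 40185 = 6.83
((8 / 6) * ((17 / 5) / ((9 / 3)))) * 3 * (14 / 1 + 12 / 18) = 2992 / 45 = 66.49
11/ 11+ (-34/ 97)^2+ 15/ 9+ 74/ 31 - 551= -477615649/ 875037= -545.82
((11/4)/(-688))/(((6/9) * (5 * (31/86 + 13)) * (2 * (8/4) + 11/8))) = -11/658760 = -0.00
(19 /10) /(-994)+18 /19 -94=-17574281 /188860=-93.05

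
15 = 15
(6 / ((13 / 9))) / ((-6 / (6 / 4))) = -27 / 26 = -1.04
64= 64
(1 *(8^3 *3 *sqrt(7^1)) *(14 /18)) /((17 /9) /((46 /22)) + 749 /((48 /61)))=3956736 *sqrt(7) /3155533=3.32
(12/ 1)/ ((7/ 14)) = 24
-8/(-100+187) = -8/87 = -0.09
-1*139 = -139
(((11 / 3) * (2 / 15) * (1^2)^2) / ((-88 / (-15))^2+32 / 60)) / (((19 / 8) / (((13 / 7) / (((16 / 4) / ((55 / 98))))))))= 39325 / 25624844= 0.00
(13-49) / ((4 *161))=-9 / 161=-0.06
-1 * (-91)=91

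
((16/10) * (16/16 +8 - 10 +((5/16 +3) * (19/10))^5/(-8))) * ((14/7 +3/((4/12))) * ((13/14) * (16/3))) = -148195519303518401/1376256000000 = -107680.20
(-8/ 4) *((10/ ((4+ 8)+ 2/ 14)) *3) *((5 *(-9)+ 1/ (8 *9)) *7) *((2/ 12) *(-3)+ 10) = 3015509/ 204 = 14781.91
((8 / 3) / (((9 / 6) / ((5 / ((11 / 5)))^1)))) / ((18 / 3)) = 200 / 297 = 0.67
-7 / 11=-0.64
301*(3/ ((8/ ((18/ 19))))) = 8127/ 76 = 106.93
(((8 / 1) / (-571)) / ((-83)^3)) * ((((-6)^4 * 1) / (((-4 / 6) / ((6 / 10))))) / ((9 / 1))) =-5184 / 1632451885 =-0.00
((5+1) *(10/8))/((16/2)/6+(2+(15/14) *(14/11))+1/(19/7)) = 9405/6352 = 1.48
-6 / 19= -0.32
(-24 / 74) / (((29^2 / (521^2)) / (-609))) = 68403132 / 1073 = 63749.42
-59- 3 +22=-40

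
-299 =-299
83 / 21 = 3.95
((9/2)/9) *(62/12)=31/12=2.58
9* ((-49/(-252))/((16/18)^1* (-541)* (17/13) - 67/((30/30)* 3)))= -819/304756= -0.00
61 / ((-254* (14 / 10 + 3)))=-0.05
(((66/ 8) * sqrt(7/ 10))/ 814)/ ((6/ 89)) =89 * sqrt(70)/ 5920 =0.13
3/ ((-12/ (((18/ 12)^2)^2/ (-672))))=27/ 14336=0.00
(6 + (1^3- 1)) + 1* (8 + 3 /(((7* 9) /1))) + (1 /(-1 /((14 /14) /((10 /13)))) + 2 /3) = 939 /70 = 13.41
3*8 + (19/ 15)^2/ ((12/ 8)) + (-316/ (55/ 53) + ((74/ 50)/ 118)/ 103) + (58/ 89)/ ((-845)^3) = -279.44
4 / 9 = 0.44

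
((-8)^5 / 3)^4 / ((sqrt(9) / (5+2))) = 33211730585382423.18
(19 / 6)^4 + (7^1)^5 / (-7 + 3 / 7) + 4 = -73119937 / 29808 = -2453.03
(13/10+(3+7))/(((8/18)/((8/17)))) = 1017/85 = 11.96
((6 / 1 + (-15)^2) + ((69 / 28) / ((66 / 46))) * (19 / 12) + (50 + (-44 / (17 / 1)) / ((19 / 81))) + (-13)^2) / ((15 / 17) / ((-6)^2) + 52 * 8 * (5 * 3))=527287529 / 7449391180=0.07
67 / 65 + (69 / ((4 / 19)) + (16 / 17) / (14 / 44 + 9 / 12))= 68483957 / 207740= 329.66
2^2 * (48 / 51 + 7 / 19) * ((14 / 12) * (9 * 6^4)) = 23024736 / 323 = 71284.01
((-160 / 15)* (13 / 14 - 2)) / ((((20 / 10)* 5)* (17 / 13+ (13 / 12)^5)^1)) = 25878528 / 63398671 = 0.41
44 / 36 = 11 / 9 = 1.22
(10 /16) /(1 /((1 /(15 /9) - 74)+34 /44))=-7989 /176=-45.39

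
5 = 5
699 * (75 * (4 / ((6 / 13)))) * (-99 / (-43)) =44980650 / 43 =1046061.63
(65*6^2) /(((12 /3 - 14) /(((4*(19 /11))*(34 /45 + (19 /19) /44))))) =-761254 /605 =-1258.27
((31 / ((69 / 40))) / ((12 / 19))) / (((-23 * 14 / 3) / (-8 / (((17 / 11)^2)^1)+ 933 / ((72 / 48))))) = -526536550 / 3210501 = -164.00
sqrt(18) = 3 *sqrt(2) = 4.24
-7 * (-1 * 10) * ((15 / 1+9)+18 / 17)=29820 / 17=1754.12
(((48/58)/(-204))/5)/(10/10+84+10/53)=-106/11129475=-0.00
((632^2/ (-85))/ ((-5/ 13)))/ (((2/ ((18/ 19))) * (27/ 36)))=62310144/ 8075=7716.43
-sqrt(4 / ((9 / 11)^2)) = -22 / 9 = -2.44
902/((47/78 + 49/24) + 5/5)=247.51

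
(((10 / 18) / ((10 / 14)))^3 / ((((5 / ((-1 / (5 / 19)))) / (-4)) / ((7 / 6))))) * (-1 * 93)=-2828378 / 18225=-155.19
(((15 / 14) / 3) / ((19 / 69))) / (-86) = -345 / 22876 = -0.02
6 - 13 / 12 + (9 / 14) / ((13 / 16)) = 6233 / 1092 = 5.71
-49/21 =-7/3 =-2.33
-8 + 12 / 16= -29 / 4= -7.25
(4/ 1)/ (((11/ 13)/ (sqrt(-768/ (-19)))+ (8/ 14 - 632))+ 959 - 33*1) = 0.01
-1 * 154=-154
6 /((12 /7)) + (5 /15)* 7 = 35 /6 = 5.83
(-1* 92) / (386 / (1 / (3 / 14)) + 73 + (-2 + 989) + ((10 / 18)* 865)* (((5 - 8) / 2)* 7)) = 3864 / 163931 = 0.02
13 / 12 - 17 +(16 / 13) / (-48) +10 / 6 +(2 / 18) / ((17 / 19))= -112589 / 7956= -14.15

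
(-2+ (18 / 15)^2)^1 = -14 / 25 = -0.56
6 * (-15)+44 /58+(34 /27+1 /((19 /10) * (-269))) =-87.98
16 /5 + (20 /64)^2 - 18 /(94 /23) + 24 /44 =-371343 /661760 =-0.56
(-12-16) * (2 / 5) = -56 / 5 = -11.20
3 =3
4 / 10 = 2 / 5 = 0.40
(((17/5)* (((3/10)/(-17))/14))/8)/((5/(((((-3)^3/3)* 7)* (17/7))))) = 459/28000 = 0.02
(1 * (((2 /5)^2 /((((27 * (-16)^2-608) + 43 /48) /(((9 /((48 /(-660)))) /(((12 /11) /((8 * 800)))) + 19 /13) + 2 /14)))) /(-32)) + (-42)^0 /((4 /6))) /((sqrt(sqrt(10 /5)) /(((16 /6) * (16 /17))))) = 4.38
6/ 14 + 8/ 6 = 37/ 21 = 1.76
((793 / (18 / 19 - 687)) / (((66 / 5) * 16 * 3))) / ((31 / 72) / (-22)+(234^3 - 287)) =-15067 / 105819096138558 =-0.00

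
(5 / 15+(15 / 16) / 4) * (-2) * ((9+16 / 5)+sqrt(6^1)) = -6649 / 480 - 109 * sqrt(6) / 96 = -16.63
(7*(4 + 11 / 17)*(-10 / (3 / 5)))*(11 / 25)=-12166 / 51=-238.55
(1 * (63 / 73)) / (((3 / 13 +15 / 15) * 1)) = 819 / 1168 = 0.70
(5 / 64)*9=45 / 64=0.70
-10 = -10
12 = 12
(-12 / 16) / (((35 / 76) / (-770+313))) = 26049 / 35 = 744.26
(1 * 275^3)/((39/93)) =644703125/13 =49592548.08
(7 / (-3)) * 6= -14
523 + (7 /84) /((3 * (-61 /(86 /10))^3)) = 534199703993 /1021414500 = 523.00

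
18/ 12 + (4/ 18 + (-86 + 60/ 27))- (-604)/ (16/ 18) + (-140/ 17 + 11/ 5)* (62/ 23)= 10225781/ 17595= 581.18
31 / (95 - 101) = -31 / 6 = -5.17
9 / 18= 1 / 2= 0.50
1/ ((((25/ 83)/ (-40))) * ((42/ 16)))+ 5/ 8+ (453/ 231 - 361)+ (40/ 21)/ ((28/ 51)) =-26230007/ 64680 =-405.54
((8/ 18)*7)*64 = 1792/ 9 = 199.11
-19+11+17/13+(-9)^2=966/13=74.31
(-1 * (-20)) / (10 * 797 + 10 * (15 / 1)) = 1 / 406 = 0.00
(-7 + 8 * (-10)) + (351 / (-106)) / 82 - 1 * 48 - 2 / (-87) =-102100693 / 756204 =-135.02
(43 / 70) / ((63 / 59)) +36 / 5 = 34289 / 4410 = 7.78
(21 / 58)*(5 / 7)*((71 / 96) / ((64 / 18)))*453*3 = 4342005 / 59392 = 73.11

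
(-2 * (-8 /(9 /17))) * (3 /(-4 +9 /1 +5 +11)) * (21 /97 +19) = 507008 /6111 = 82.97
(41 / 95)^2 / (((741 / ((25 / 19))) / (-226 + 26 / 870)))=-0.07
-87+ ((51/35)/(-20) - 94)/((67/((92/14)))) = -15795623/164150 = -96.23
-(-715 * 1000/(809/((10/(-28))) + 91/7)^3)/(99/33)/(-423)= 89375000/1812143132405289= 0.00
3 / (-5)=-3 / 5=-0.60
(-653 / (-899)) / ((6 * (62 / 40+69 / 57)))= 124070 / 2829153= 0.04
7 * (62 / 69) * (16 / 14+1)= 310 / 23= 13.48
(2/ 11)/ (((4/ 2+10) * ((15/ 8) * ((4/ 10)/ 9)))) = 2/ 11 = 0.18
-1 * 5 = -5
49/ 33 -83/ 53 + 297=519311/ 1749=296.92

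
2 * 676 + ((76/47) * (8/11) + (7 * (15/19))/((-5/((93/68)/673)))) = 608305427771/449539772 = 1353.17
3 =3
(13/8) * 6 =39/4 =9.75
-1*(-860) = 860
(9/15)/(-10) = -3/50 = -0.06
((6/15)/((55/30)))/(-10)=-6/275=-0.02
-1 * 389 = -389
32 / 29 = 1.10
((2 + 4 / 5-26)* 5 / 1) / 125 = -116 / 125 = -0.93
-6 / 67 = -0.09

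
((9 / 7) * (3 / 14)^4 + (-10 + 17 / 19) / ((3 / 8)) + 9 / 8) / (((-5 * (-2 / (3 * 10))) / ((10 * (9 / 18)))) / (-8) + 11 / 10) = -1774443365 / 83665246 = -21.21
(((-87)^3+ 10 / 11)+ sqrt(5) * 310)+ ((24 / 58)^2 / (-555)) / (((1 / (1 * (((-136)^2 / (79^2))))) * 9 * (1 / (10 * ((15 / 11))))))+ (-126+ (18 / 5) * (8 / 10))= -3197645115048891 / 4855029925+ 310 * sqrt(5)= -657932.03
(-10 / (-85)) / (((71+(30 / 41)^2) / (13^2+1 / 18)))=0.28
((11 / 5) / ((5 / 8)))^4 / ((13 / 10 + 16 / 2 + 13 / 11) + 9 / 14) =4617654272 / 334609375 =13.80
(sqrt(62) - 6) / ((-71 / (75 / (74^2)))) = 225 / 194398 - 75 * sqrt(62) / 388796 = -0.00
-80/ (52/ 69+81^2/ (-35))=193200/ 450889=0.43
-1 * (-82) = 82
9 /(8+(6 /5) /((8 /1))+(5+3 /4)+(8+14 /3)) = 270 /797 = 0.34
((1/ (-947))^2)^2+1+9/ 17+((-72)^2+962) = 84052271100324365/ 13672528502177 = 6147.53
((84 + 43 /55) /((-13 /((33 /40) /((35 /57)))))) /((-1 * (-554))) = -797373 /50414000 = -0.02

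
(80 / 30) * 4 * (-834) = -8896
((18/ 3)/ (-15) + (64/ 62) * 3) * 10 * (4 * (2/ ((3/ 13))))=86944/ 93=934.88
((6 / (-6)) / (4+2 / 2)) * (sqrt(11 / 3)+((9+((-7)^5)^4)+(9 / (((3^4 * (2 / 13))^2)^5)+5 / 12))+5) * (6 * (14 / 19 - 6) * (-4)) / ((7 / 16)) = -551872102323967938596397277105784177645 / 119775518967005298558 - 2560 * sqrt(33) / 133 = -4607553422298197692.53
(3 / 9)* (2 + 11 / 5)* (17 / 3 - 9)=-14 / 3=-4.67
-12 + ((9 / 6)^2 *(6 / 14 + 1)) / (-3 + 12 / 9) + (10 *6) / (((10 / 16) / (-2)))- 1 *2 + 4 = -2855 / 14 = -203.93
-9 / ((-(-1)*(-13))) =0.69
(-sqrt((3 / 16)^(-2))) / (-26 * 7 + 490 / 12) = 32 / 847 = 0.04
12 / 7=1.71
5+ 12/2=11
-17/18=-0.94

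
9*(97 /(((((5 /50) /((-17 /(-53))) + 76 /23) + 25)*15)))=227562 /111889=2.03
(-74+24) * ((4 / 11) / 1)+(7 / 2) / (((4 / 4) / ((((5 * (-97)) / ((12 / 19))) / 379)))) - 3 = -2828923 / 100056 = -28.27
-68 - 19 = -87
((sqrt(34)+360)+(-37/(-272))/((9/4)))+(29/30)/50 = sqrt(34)+6886526/19125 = 365.91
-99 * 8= -792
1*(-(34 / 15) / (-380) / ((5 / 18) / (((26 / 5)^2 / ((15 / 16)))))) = 183872 / 296875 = 0.62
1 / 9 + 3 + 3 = 55 / 9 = 6.11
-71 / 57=-1.25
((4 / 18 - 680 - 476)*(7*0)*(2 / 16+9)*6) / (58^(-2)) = 0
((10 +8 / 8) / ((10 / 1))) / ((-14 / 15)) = -33 / 28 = -1.18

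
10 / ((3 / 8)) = 80 / 3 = 26.67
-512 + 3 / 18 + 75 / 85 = -52117 / 102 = -510.95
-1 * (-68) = 68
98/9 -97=-86.11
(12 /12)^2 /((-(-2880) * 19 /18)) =1 /3040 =0.00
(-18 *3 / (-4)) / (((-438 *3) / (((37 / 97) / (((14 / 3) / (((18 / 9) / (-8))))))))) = 333 / 1586144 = 0.00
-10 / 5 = -2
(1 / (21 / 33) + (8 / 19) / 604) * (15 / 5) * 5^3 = 11839875 / 20083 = 589.55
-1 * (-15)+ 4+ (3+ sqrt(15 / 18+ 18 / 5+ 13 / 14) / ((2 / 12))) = 2 * sqrt(59115) / 35+ 22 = 35.89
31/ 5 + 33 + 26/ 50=39.72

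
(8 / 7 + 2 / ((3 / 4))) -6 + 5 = 59 / 21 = 2.81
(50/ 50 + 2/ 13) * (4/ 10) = 6/ 13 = 0.46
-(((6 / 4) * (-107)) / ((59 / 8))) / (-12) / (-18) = 107 / 1062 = 0.10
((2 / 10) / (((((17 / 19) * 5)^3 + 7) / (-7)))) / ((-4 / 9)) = 432117 / 13242760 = 0.03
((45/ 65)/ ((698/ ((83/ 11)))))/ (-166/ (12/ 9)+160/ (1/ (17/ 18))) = 0.00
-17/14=-1.21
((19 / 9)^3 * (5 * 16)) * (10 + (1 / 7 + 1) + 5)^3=791746441840 / 250047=3166390.49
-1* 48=-48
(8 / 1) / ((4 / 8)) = 16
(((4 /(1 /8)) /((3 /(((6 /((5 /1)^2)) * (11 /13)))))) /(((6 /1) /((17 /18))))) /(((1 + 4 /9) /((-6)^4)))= 1292544 /4225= 305.93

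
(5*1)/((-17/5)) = -25/17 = -1.47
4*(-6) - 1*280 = -304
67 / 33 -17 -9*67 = -20393 / 33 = -617.97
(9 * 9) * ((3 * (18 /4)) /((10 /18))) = 1968.30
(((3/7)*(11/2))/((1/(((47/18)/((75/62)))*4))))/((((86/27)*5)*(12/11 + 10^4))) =528891/4139201500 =0.00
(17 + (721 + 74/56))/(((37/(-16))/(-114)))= 9439656/259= 36446.55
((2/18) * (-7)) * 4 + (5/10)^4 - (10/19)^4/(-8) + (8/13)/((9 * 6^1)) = -2215865297/731882736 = -3.03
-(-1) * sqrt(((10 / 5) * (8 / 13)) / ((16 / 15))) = sqrt(195) / 13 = 1.07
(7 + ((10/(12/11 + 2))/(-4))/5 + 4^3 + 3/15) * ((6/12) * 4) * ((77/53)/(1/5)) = 1859781/1802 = 1032.06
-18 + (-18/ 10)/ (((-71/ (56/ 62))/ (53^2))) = 509778/ 11005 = 46.32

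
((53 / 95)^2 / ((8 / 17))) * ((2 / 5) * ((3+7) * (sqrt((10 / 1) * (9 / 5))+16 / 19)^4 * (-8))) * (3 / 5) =-29952859900848 / 5880735125- 743094747648 * sqrt(2) / 309512375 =-8488.71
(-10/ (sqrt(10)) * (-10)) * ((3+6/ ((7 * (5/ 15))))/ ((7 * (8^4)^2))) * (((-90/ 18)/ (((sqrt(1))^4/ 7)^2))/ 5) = -0.00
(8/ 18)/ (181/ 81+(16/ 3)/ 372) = 1116/ 5647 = 0.20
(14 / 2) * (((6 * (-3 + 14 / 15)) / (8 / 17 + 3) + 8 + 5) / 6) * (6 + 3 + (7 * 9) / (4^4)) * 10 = 15359463 / 15104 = 1016.91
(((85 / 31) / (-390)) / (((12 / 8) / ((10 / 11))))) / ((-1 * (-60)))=-17 / 239382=-0.00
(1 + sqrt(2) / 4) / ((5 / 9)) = 9*sqrt(2) / 20 + 9 / 5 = 2.44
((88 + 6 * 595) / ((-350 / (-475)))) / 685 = 34751 / 4795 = 7.25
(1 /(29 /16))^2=0.30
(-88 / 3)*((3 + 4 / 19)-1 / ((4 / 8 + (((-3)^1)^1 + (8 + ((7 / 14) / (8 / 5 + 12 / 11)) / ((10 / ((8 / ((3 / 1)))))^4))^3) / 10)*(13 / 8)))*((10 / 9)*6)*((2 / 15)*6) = -15035907912267601216136576 / 30047979500590306887567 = -500.40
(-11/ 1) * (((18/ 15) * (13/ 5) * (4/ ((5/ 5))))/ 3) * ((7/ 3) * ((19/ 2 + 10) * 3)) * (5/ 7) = -22308/ 5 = -4461.60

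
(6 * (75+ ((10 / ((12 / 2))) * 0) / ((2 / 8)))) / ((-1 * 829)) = -450 / 829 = -0.54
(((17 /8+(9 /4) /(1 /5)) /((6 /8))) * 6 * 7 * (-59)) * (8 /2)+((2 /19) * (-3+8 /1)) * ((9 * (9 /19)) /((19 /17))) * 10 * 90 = -1200031276 /6859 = -174957.18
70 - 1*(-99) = 169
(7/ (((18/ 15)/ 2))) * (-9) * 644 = -67620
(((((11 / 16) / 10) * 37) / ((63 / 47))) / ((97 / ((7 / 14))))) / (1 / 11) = 0.11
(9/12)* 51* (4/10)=153/10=15.30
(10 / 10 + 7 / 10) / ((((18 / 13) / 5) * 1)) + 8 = 509 / 36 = 14.14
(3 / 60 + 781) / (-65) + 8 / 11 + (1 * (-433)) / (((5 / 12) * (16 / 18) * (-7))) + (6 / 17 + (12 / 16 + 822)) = 416418049 / 425425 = 978.83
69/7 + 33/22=159/14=11.36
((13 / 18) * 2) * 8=104 / 9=11.56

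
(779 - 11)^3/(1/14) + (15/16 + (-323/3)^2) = 913219090711/144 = 6341799241.05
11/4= 2.75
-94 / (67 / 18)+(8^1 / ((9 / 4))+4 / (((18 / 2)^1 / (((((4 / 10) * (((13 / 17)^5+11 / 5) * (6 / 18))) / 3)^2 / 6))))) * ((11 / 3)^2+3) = 6135118261201997096588 / 184625981399307200625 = 33.23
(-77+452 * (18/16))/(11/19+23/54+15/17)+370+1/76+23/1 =1555190821/2501692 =621.66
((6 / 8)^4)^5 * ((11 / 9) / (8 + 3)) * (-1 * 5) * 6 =-0.01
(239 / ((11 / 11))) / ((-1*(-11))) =239 / 11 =21.73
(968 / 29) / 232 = 121 / 841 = 0.14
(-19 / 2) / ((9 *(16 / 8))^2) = -19 / 648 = -0.03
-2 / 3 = -0.67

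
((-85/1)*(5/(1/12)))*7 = -35700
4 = 4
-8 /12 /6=-0.11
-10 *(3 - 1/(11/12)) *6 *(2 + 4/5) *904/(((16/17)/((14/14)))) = -3388644/11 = -308058.55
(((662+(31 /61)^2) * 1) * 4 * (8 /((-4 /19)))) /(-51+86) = -374567976 /130235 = -2876.09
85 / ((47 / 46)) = 3910 / 47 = 83.19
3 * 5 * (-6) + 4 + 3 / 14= -1201 / 14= -85.79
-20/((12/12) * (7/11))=-31.43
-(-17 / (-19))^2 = -289 / 361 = -0.80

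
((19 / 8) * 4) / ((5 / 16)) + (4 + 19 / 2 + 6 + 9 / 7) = 3583 / 70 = 51.19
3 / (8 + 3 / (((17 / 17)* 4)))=12 / 35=0.34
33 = 33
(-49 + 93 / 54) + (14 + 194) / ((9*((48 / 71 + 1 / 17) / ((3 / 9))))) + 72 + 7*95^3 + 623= 287497360961 / 47898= 6002283.21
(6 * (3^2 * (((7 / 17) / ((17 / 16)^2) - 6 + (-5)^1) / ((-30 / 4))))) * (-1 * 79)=-148601844 / 24565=-6049.33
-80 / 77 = -1.04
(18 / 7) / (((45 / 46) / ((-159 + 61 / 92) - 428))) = -53943 / 35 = -1541.23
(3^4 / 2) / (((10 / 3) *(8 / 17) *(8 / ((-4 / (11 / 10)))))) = -4131 / 352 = -11.74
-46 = -46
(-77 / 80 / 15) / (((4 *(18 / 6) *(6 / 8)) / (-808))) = 7777 / 1350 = 5.76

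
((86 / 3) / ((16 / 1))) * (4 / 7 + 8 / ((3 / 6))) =29.69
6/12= 1/2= 0.50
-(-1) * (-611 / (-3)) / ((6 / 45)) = 3055 / 2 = 1527.50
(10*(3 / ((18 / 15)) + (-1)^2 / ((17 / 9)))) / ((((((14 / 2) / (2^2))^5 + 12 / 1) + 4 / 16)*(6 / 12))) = 2.11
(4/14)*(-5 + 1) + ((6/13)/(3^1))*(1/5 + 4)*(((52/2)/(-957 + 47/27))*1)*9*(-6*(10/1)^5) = 267904276/2821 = 94967.84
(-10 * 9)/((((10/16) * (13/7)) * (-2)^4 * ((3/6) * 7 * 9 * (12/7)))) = -7/78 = -0.09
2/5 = 0.40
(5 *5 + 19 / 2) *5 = 345 / 2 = 172.50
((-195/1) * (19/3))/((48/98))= -60515/24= -2521.46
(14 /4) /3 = 1.17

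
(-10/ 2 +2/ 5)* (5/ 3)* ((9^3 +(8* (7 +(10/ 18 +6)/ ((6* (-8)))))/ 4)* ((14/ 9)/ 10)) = -25829069/ 29160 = -885.77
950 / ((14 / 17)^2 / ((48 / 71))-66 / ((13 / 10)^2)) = -556787400 / 22300849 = -24.97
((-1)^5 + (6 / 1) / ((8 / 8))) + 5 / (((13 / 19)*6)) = 485 / 78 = 6.22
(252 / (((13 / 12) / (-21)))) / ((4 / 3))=-47628 / 13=-3663.69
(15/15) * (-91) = -91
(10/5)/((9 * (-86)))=-1/387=-0.00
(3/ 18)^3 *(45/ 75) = 0.00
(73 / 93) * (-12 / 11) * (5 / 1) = -1460 / 341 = -4.28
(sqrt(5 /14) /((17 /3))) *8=12 *sqrt(70) /119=0.84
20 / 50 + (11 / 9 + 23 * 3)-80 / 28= 21346 / 315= 67.77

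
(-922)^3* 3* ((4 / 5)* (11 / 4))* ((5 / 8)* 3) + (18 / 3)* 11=-9699245853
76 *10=760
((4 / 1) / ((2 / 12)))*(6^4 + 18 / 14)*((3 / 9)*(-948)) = -68870304 / 7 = -9838614.86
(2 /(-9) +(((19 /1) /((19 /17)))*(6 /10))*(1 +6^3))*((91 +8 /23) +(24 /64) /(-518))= 173420792935 /857808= 202167.38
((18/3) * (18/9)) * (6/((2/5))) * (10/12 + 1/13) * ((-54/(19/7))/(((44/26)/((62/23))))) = -24959340/4807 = -5192.29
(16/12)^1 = 1.33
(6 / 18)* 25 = 25 / 3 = 8.33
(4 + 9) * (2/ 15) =26/ 15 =1.73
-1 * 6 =-6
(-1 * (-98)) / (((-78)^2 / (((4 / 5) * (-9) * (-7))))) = 686 / 845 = 0.81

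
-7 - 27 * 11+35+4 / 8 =-537 / 2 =-268.50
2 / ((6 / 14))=4.67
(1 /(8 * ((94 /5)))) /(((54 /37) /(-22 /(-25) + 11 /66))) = 5809 /1218240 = 0.00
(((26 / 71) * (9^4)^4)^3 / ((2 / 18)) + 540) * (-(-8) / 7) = 8051800270565183248263858503787163990233105374344032 / 2505377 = 3213807850301644522267051000000000000000000000.00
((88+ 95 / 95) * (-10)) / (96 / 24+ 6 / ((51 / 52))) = -7565 / 86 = -87.97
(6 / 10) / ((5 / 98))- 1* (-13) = 619 / 25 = 24.76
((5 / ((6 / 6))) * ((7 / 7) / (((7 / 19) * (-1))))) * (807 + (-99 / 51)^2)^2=-5215700767680 / 584647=-8921110.97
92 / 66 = 46 / 33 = 1.39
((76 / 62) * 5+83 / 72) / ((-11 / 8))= -16253 / 3069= -5.30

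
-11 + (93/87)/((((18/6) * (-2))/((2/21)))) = -20128/1827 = -11.02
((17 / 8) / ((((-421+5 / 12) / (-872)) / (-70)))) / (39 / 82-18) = 6077840 / 345359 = 17.60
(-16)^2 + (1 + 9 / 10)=2579 / 10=257.90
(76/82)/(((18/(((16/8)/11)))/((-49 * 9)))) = -1862/451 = -4.13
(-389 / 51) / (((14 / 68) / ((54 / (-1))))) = 14004 / 7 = 2000.57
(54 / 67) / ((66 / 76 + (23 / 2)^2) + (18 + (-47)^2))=4104 / 12017723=0.00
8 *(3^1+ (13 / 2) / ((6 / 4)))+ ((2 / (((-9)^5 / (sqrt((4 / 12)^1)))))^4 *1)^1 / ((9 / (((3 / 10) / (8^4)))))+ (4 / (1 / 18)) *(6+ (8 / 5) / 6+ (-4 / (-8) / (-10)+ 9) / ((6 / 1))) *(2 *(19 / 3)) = 5995194215894867767496666113 / 840337836530014918725120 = 7134.27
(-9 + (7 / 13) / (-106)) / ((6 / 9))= -37227 / 2756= -13.51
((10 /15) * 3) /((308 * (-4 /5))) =-5 /616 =-0.01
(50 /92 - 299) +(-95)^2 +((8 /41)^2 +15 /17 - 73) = 8654.46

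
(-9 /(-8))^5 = 59049 /32768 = 1.80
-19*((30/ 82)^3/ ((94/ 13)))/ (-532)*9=394875/ 181400072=0.00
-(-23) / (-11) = -23 / 11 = -2.09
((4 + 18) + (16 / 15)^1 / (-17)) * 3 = 5594 / 85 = 65.81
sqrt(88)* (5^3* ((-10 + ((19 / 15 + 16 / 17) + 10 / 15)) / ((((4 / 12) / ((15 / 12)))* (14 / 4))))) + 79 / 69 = 79 / 69 - 227125* sqrt(22) / 119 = -8951.05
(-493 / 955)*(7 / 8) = -0.45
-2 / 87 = -0.02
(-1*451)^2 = 203401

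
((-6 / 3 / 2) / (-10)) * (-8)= -4 / 5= -0.80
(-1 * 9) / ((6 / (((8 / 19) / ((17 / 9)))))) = -108 / 323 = -0.33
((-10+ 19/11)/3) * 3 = -91/11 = -8.27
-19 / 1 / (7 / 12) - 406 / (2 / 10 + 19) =-18049 / 336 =-53.72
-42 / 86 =-21 / 43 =-0.49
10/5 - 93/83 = 73/83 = 0.88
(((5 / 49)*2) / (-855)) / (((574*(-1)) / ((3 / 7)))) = 0.00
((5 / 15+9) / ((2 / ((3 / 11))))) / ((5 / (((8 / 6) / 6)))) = 28 / 495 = 0.06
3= 3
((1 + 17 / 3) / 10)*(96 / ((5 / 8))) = 512 / 5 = 102.40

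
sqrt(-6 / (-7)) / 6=0.15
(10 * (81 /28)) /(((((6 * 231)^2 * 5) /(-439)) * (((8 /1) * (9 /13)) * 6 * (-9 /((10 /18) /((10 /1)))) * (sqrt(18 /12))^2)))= 5707 /34854551424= 0.00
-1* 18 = -18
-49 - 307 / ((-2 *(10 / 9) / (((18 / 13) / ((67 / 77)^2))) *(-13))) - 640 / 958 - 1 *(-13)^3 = 7732546850323 / 3633890390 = 2127.90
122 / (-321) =-122 / 321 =-0.38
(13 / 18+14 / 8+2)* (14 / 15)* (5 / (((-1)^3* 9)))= -2.32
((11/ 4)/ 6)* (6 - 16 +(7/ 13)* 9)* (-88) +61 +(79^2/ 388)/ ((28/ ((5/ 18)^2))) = 12305377957/ 45759168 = 268.92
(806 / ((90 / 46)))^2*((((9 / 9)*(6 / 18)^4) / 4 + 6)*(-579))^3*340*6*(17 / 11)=-262678390596729041491858925 / 11691702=-22467078839054317454.54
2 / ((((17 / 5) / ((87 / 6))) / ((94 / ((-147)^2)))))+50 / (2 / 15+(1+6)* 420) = 438312505 / 8100501003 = 0.05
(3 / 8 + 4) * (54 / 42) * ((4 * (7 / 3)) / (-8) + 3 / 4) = -75 / 32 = -2.34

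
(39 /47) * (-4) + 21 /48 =-2167 /752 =-2.88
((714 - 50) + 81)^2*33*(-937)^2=16080726559425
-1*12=-12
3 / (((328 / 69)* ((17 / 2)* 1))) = 207 / 2788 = 0.07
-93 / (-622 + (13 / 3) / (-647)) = 180513 / 1207315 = 0.15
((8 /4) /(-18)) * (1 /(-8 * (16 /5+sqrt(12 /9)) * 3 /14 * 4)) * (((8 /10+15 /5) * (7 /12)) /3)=931 /216432- 4655 * sqrt(3) /5194368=0.00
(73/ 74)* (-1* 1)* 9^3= -53217/ 74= -719.15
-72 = -72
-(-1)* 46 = 46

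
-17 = -17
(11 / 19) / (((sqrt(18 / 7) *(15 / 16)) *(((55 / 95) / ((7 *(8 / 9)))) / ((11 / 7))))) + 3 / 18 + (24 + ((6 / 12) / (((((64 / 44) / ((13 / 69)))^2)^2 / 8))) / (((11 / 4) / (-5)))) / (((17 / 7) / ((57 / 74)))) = 704 *sqrt(14) / 405 + 302823253255253 / 38932805246976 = 14.28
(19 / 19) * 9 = 9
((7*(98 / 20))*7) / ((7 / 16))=2744 / 5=548.80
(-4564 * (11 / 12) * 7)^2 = 7718852449 / 9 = 857650272.11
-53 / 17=-3.12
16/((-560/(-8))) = 8/35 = 0.23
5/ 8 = 0.62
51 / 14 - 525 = -7299 / 14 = -521.36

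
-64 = -64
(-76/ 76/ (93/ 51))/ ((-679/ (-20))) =-340/ 21049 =-0.02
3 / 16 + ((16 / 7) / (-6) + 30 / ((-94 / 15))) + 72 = 1058369 / 15792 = 67.02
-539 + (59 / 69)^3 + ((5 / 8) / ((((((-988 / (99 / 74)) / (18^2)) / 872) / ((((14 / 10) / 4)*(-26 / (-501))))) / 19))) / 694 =-3034349267839679 / 5634883340136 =-538.49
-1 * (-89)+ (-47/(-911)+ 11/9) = 740155/8199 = 90.27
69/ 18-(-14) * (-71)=-5941/ 6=-990.17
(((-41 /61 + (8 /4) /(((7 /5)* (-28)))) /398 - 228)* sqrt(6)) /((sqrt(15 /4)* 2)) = -108494391* sqrt(10) /2379244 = -144.20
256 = 256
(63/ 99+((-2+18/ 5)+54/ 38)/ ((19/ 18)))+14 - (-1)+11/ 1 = 585691/ 19855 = 29.50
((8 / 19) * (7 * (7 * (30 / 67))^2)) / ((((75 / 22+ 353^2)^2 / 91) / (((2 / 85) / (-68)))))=-221981760 / 3780706074435854779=-0.00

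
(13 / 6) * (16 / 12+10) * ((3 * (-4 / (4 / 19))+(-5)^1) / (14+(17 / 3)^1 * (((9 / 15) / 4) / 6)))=-548080 / 5091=-107.66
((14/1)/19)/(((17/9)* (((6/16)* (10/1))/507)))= 85176/1615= 52.74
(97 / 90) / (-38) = -97 / 3420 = -0.03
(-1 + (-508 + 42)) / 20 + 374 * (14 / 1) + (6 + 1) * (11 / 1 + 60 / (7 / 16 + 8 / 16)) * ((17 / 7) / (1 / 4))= 206253 / 20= 10312.65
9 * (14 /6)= 21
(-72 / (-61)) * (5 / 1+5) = 720 / 61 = 11.80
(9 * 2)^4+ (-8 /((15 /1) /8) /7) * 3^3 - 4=3673444 /35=104955.54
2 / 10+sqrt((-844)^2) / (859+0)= 5079 / 4295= 1.18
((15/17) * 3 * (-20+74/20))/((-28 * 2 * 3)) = 489/1904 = 0.26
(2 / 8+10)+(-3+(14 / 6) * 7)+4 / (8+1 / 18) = 41899 / 1740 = 24.08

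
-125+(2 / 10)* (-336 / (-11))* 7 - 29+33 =-4303 / 55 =-78.24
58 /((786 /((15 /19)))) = 145 /2489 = 0.06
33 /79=0.42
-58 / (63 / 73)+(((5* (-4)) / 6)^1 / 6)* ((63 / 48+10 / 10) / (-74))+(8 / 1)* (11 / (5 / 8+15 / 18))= -23003 / 3360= -6.85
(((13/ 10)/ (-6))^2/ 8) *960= 169/ 30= 5.63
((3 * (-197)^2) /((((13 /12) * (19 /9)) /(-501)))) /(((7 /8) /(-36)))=1814294049408 /1729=1049331434.01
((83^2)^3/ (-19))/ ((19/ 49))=-16020078295081/ 361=-44376948185.82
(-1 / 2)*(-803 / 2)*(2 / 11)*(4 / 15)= 146 / 15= 9.73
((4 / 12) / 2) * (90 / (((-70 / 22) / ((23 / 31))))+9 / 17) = -25155 / 7378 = -3.41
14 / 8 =1.75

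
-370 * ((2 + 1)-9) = 2220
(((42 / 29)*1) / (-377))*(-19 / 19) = 0.00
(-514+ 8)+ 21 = -485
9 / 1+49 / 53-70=-3184 / 53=-60.08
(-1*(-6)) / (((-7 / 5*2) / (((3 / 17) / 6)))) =-15 / 238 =-0.06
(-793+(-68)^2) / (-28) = -3831 / 28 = -136.82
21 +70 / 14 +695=721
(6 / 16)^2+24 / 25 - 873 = -1395039 / 1600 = -871.90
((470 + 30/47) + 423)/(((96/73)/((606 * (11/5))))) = 3406407103/3760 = 905959.34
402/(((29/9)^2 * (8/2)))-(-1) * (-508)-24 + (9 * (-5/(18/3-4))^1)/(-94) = -82545197/158108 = -522.08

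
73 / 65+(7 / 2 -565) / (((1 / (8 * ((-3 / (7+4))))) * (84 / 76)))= 5553241 / 5005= 1109.54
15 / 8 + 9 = 87 / 8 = 10.88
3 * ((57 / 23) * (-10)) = -1710 / 23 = -74.35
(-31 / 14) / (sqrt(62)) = -sqrt(62) / 28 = -0.28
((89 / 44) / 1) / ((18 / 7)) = 0.79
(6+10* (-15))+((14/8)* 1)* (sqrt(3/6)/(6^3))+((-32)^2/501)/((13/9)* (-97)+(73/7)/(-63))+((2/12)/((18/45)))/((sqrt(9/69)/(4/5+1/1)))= -743903952/5165477+7* sqrt(2)/1728+sqrt(69)/4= -141.93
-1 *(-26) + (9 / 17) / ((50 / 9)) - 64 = -32219 / 850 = -37.90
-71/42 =-1.69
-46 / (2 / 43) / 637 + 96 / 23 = 38405 / 14651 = 2.62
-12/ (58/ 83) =-498/ 29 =-17.17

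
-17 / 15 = -1.13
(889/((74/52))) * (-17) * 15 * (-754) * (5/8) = 5555160975/74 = 75069742.91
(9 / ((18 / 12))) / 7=6 / 7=0.86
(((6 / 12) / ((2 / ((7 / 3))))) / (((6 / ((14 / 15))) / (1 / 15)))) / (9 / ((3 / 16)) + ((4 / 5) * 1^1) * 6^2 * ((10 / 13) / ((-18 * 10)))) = 637 / 5041440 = 0.00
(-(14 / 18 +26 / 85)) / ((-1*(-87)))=-0.01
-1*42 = -42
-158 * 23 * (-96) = 348864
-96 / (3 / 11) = -352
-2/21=-0.10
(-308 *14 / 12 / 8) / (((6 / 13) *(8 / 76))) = -133133 / 144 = -924.53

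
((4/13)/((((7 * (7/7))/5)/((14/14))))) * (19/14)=190/637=0.30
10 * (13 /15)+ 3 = 35 /3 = 11.67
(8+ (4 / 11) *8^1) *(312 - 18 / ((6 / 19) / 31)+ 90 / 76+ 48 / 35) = -23181012 / 1463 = -15844.85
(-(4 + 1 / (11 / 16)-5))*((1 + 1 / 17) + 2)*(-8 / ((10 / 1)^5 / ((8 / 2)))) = 52 / 116875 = 0.00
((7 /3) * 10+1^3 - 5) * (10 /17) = 580 /51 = 11.37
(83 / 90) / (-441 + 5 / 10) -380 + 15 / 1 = -14470508 / 39645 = -365.00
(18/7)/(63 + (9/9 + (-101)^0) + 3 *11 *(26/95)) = 1710/49231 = 0.03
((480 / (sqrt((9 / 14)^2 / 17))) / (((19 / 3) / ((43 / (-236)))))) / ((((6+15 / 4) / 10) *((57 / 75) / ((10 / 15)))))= -48160000 *sqrt(17) / 2491983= -79.68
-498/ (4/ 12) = -1494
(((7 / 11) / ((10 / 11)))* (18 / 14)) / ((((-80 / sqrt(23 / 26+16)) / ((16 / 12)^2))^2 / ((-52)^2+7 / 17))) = 269107 / 13260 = 20.29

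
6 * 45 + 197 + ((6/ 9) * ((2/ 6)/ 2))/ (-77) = 323630/ 693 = 467.00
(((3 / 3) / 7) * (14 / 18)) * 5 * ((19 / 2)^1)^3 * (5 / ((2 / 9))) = 171475 / 16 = 10717.19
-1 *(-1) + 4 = 5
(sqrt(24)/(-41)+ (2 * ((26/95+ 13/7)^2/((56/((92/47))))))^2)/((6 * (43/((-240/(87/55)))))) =-187679892137215192/3167568946228197525+ 4400 * sqrt(6)/153381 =0.01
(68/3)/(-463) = -68/1389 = -0.05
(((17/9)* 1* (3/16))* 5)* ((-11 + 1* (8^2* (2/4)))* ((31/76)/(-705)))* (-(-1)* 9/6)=-3689/114304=-0.03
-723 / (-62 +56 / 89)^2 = -0.19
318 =318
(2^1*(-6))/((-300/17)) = 0.68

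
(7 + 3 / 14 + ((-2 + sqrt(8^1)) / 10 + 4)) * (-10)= -771 / 7- 2 * sqrt(2)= -112.97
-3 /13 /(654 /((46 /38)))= -23 /53846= -0.00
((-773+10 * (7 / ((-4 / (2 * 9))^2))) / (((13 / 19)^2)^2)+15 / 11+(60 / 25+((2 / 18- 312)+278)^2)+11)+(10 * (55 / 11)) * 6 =1120725844829 / 254478510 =4404.01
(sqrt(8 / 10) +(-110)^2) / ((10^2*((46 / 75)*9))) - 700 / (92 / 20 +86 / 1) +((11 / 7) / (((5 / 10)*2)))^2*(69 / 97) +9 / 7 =17.24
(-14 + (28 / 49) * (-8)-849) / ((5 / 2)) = -12146 / 35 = -347.03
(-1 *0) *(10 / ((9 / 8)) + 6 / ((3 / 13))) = 0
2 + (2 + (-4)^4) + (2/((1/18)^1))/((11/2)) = 2932/11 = 266.55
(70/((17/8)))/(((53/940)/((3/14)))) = 112800/901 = 125.19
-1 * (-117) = 117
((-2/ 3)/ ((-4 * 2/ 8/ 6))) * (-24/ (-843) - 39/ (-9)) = 14708/ 843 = 17.45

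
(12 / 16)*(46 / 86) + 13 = 2305 / 172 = 13.40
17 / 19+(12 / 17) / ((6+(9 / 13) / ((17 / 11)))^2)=617117 / 676875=0.91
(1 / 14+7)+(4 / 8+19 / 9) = 610 / 63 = 9.68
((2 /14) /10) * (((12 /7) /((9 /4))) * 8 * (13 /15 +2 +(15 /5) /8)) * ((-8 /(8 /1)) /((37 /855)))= -59128 /9065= -6.52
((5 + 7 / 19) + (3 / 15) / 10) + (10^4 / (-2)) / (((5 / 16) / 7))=-106394881 / 950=-111994.61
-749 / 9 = -83.22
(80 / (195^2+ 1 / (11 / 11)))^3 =64000 / 6873088635197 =0.00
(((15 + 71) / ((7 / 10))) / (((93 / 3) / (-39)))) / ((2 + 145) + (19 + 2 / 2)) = -33540 / 36239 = -0.93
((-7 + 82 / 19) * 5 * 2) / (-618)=85 / 1957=0.04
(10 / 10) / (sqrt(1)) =1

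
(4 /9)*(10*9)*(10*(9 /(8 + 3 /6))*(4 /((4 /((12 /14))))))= 43200 /119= 363.03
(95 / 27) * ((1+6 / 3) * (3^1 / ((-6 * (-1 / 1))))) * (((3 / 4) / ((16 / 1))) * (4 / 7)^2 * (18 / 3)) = 0.48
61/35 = 1.74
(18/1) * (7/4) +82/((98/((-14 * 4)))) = -215/14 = -15.36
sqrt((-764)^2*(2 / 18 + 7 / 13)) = 615.75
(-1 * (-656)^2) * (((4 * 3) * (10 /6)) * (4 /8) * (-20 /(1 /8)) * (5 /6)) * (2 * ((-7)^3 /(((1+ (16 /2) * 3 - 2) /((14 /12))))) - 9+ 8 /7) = -35463129088000 /1449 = -24474209170.46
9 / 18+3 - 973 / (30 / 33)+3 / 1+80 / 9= -47471 / 45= -1054.91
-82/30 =-41/15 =-2.73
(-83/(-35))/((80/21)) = 249/400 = 0.62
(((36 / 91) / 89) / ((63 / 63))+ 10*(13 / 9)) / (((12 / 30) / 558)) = 20156.20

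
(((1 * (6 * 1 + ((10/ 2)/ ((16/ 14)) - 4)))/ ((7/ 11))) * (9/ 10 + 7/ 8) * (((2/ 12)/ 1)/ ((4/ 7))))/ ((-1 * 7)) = -13277/ 17920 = -0.74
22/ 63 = 0.35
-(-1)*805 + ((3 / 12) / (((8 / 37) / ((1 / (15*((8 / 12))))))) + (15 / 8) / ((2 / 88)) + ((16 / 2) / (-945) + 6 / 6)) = 53742961 / 60480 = 888.61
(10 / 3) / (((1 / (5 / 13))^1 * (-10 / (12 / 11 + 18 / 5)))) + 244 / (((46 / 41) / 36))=25748318 / 3289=7828.62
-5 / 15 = -1 / 3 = -0.33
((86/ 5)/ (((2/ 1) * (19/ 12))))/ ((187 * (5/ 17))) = 516/ 5225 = 0.10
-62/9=-6.89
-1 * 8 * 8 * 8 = -512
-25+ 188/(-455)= -11563/455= -25.41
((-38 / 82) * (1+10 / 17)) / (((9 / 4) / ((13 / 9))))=-988 / 2091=-0.47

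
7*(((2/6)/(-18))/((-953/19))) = 133/51462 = 0.00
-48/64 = -3/4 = -0.75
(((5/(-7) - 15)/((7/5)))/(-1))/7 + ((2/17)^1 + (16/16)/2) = 25903/11662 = 2.22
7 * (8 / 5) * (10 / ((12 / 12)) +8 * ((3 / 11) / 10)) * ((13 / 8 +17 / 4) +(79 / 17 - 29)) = -2114.68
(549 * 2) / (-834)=-183 / 139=-1.32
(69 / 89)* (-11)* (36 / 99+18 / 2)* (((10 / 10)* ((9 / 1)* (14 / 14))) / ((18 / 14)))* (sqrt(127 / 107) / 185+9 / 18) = -49749 / 178- 49749* sqrt(13589) / 1761755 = -282.78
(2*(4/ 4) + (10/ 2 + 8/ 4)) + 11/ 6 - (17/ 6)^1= 8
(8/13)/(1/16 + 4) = 128/845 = 0.15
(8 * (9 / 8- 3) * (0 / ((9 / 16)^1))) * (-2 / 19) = 0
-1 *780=-780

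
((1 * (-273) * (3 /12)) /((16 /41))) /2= -11193 /128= -87.45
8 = 8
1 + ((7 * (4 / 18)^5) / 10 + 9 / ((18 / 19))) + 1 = 6790859 / 590490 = 11.50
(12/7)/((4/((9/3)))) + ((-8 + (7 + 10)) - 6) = 30/7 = 4.29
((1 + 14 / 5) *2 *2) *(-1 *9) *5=-684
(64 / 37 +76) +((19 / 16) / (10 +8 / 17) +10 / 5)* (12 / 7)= 15002093 / 184408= 81.35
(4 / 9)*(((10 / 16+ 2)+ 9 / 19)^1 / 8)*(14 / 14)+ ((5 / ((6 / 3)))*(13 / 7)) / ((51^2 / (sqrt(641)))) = 65*sqrt(641) / 36414+ 157 / 912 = 0.22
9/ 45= 1/ 5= 0.20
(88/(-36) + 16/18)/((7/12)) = -8/3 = -2.67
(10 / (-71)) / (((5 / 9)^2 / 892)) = -144504 / 355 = -407.05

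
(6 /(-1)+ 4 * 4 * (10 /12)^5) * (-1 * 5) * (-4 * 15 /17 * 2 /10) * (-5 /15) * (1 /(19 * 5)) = -22 /4131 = -0.01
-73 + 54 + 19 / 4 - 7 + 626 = 2419 / 4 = 604.75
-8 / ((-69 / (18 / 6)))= 8 / 23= 0.35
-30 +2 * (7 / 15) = -436 / 15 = -29.07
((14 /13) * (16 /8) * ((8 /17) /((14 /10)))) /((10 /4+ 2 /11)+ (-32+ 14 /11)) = -3520 /136357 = -0.03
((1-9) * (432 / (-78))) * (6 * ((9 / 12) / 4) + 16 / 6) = 168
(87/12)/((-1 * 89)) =-29/356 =-0.08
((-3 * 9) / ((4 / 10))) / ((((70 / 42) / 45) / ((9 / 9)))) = -3645 / 2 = -1822.50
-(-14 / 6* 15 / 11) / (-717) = -35 / 7887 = -0.00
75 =75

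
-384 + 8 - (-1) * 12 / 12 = -375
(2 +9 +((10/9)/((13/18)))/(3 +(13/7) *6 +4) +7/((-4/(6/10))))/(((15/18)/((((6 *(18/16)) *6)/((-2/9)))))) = -724660263/330200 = -2194.61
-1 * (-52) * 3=156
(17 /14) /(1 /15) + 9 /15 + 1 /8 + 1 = 5583 /280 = 19.94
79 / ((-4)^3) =-79 / 64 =-1.23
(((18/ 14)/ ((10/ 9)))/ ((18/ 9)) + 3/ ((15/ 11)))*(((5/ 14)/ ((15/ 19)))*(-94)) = -347377/ 2940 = -118.16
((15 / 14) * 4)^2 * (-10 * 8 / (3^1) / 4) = -6000 / 49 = -122.45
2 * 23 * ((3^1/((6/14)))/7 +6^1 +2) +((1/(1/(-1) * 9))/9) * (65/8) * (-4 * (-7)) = 66613/162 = 411.19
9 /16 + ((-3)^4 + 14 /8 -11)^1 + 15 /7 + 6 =9011 /112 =80.46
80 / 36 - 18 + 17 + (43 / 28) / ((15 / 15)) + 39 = 10523 / 252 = 41.76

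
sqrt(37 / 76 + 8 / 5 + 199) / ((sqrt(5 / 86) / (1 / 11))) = sqrt(124858842) / 2090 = 5.35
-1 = -1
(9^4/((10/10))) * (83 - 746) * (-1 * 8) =34799544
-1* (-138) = 138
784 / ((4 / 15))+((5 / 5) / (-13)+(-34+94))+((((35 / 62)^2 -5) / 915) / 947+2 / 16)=851836361471 / 283940904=3000.05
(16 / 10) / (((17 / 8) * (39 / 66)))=1408 / 1105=1.27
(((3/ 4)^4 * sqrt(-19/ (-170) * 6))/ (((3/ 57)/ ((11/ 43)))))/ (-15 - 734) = -16929 * sqrt(4845)/ 700824320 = -0.00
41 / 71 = 0.58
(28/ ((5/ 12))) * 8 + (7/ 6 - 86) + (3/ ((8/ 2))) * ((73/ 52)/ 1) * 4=356443/ 780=456.98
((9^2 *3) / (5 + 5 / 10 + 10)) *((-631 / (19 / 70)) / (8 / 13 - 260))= 23255505 / 165509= 140.51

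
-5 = -5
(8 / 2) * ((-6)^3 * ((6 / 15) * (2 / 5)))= -3456 / 25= -138.24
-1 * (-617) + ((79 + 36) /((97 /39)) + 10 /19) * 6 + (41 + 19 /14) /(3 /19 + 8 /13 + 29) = 170583982449 /189747908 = 899.00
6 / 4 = 3 / 2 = 1.50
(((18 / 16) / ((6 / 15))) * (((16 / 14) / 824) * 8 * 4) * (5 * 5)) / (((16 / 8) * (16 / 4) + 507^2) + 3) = 225 / 18534026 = 0.00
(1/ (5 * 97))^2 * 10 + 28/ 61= 1317382/ 2869745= 0.46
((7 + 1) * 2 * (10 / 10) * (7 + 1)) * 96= 12288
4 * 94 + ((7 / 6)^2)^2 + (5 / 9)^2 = 490097 / 1296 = 378.16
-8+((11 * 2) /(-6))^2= 5.44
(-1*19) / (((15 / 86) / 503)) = -821902 / 15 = -54793.47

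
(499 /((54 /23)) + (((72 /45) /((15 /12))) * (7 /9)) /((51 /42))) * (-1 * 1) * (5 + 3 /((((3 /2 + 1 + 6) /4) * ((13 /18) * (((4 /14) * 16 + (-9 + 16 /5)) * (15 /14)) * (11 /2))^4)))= -45787503444901351048213 /42904834504808111550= -1067.19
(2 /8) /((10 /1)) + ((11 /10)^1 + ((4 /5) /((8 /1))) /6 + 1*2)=377 /120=3.14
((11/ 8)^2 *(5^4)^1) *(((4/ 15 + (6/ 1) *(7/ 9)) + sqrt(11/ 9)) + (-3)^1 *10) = -28313.44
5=5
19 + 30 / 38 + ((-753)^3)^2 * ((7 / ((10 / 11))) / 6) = 88898192035854564029 / 380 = 233942610620669905.34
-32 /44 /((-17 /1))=8 /187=0.04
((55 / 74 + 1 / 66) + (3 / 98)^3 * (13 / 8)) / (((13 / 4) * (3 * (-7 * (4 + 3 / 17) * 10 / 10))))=-118537241419 / 44549710116912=-0.00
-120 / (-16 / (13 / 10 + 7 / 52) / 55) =61545 / 104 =591.78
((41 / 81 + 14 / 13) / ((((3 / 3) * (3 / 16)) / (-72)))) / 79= -213376 / 27729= -7.70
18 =18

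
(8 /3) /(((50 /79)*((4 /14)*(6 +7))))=1106 /975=1.13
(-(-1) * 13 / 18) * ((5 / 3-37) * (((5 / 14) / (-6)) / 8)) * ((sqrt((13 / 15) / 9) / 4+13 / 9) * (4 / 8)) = 689 * sqrt(195) / 1306368+44785 / 326592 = 0.14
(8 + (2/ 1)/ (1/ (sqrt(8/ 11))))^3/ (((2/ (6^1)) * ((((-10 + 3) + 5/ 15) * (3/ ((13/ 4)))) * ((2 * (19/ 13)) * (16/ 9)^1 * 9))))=-9.53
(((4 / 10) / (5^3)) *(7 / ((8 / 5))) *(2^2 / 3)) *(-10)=-14 / 75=-0.19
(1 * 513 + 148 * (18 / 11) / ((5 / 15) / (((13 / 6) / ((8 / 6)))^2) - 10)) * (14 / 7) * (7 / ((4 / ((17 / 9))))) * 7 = 1244789385 / 55066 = 22605.41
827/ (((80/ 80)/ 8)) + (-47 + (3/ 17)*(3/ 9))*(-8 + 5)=114866/ 17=6756.82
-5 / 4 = -1.25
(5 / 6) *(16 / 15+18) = 15.89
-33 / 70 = -0.47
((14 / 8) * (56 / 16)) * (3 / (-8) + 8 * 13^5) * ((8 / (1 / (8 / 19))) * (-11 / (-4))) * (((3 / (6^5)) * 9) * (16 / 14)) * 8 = 96301667 / 18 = 5350092.61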